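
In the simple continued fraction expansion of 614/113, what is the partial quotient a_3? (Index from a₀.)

614 = 5·113 + 49   →  a_0 = 5
113 = 2·49 + 15   →  a_1 = 2
49 = 3·15 + 4   →  a_2 = 3
15 = 3·4 + 3   →  a_3 = 3

3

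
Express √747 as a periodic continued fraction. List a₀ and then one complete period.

a₀ = ⌊√747⌋ = 27.
With m₀=0, d₀=1 and mₖ₊₁ = dₖaₖ − mₖ, dₖ₊₁ = (n − mₖ₊₁²)/dₖ, aₖ₊₁ = ⌊(a₀+mₖ₊₁)/dₖ₊₁⌋:
  k=1: m=27, d=18, a=3
  k=2: m=27, d=1, a=54
d=1 and a=2a₀=54 at k=2, so the next step gives (m, d) = (27, 18) again — its k=1 value — and the period has length 2.

[27; 3, 54]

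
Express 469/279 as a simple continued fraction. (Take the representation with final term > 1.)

469 = 1·279 + 190
279 = 1·190 + 89
190 = 2·89 + 12
89 = 7·12 + 5
12 = 2·5 + 2
5 = 2·2 + 1
2 = 2·1 + 0  (stop)
So 469/279 = [1; 1, 2, 7, 2, 2, 2].

[1; 1, 2, 7, 2, 2, 2]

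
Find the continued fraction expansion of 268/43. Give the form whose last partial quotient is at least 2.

268 = 6·43 + 10
43 = 4·10 + 3
10 = 3·3 + 1
3 = 3·1 + 0  (stop)
So 268/43 = [6; 4, 3, 3].

[6; 4, 3, 3]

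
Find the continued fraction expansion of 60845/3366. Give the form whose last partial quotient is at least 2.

60845 = 18*3366 + 257
3366 = 13*257 + 25
257 = 10*25 + 7
25 = 3*7 + 4
7 = 1*4 + 3
4 = 1*3 + 1
3 = 3*1 + 0  (stop)
So 60845/3366 = [18; 13, 10, 3, 1, 1, 3].

[18; 13, 10, 3, 1, 1, 3]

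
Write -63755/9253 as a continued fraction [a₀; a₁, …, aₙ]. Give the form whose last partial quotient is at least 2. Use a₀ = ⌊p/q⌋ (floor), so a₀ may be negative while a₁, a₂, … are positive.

[-7; 9, 9, 3, 8, 1, 3]

-63755 = -7×9253 + 1016
9253 = 9×1016 + 109
1016 = 9×109 + 35
109 = 3×35 + 4
35 = 8×4 + 3
4 = 1×3 + 1
3 = 3×1 + 0  (stop)
So -63755/9253 = [-7; 9, 9, 3, 8, 1, 3].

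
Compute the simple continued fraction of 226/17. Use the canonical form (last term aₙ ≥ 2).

[13; 3, 2, 2]

226 = 13·17 + 5
17 = 3·5 + 2
5 = 2·2 + 1
2 = 2·1 + 0  (stop)
So 226/17 = [13; 3, 2, 2].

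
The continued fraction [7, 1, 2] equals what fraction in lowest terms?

Using pₖ = aₖpₖ₋₁ + pₖ₋₂ and qₖ = aₖqₖ₋₁ + qₖ₋₂:
  k=0: a=7, p=7, q=1
  k=1: a=1, p=8, q=1
  k=2: a=2, p=23, q=3

23/3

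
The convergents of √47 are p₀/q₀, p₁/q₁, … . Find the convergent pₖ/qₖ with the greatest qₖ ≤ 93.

617/90

√47 = [6; 1, 5, 1, 12, …] (period length 4).
Convergents:
  p_0/q_0 = 6/1
  p_1/q_1 = 7/1
  p_2/q_2 = 41/6
  p_3/q_3 = 48/7
  p_4/q_4 = 617/90
  p_5/q_5 = 665/97
q_4 = 90 ≤ 93 < 97 = q_5, so the answer is 617/90.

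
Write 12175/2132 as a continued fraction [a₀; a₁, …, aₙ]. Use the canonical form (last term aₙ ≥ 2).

12175 = 5·2132 + 1515
2132 = 1·1515 + 617
1515 = 2·617 + 281
617 = 2·281 + 55
281 = 5·55 + 6
55 = 9·6 + 1
6 = 6·1 + 0  (stop)
So 12175/2132 = [5; 1, 2, 2, 5, 9, 6].

[5; 1, 2, 2, 5, 9, 6]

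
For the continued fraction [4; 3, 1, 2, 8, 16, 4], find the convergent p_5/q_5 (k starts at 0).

6335/1483

Using pₖ = aₖpₖ₋₁ + pₖ₋₂, qₖ = aₖqₖ₋₁ + qₖ₋₂ (with p₋₁=1, p₋₂=0, q₋₁=0, q₋₂=1):
  k=0: a=4, p=4, q=1
  k=1: a=3, p=13, q=3
  k=2: a=1, p=17, q=4
  k=3: a=2, p=47, q=11
  k=4: a=8, p=393, q=92
  k=5: a=16, p=6335, q=1483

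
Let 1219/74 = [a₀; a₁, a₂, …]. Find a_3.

1219 = 16·74 + 35   →  a_0 = 16
74 = 2·35 + 4   →  a_1 = 2
35 = 8·4 + 3   →  a_2 = 8
4 = 1·3 + 1   →  a_3 = 1

1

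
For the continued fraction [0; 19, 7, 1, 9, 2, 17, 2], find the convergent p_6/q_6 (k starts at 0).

2901/55486

Using pₖ = aₖpₖ₋₁ + pₖ₋₂, qₖ = aₖqₖ₋₁ + qₖ₋₂ (with p₋₁=1, p₋₂=0, q₋₁=0, q₋₂=1):
  k=0: a=0, p=0, q=1
  k=1: a=19, p=1, q=19
  k=2: a=7, p=7, q=134
  k=3: a=1, p=8, q=153
  k=4: a=9, p=79, q=1511
  k=5: a=2, p=166, q=3175
  k=6: a=17, p=2901, q=55486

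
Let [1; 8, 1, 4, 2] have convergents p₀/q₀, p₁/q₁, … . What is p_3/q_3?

49/44

Using pₖ = aₖpₖ₋₁ + pₖ₋₂, qₖ = aₖqₖ₋₁ + qₖ₋₂ (with p₋₁=1, p₋₂=0, q₋₁=0, q₋₂=1):
  k=0: a=1, p=1, q=1
  k=1: a=8, p=9, q=8
  k=2: a=1, p=10, q=9
  k=3: a=4, p=49, q=44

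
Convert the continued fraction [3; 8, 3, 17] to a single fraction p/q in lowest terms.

Using pₖ = aₖpₖ₋₁ + pₖ₋₂ and qₖ = aₖqₖ₋₁ + qₖ₋₂:
  k=0: a=3, p=3, q=1
  k=1: a=8, p=25, q=8
  k=2: a=3, p=78, q=25
  k=3: a=17, p=1351, q=433

1351/433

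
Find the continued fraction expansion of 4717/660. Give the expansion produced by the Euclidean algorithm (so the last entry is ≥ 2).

[7; 6, 1, 4, 9, 2]

4717 = 7*660 + 97
660 = 6*97 + 78
97 = 1*78 + 19
78 = 4*19 + 2
19 = 9*2 + 1
2 = 2*1 + 0  (stop)
So 4717/660 = [7; 6, 1, 4, 9, 2].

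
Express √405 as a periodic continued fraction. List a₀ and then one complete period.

a₀ = ⌊√405⌋ = 20.
With m₀=0, d₀=1 and mₖ₊₁ = dₖaₖ − mₖ, dₖ₊₁ = (n − mₖ₊₁²)/dₖ, aₖ₊₁ = ⌊(a₀+mₖ₊₁)/dₖ₊₁⌋:
  k=1: m=20, d=5, a=8
  k=2: m=20, d=1, a=40
d=1 and a=2a₀=40 at k=2, so the next step gives (m, d) = (20, 5) again — its k=1 value — and the period has length 2.

[20; 8, 40]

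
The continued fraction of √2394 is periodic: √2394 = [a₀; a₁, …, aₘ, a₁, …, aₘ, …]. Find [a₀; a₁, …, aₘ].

a₀ = ⌊√2394⌋ = 48.
With m₀=0, d₀=1 and mₖ₊₁ = dₖaₖ − mₖ, dₖ₊₁ = (n − mₖ₊₁²)/dₖ, aₖ₊₁ = ⌊(a₀+mₖ₊₁)/dₖ₊₁⌋:
  k=1: m=48, d=90, a=1
  k=2: m=42, d=7, a=12
  k=3: m=42, d=90, a=1
  k=4: m=48, d=1, a=96
d=1 and a=2a₀=96 at k=4, so the next step gives (m, d) = (48, 90) again — its k=1 value — and the period has length 4.

[48; 1, 12, 1, 96]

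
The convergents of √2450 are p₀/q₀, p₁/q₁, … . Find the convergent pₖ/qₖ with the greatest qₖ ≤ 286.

√2450 = [49; 2, 98, …] (period length 2).
Convergents:
  p_0/q_0 = 49/1
  p_1/q_1 = 99/2
  p_2/q_2 = 9751/197
  p_3/q_3 = 19601/396
q_2 = 197 ≤ 286 < 396 = q_3, so the answer is 9751/197.

9751/197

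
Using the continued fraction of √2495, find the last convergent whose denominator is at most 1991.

√2495 = [49; 1, 18, 1, 98, …] (period length 4).
Convergents:
  p_0/q_0 = 49/1
  p_1/q_1 = 50/1
  p_2/q_2 = 949/19
  p_3/q_3 = 999/20
  p_4/q_4 = 98851/1979
  p_5/q_5 = 99850/1999
q_4 = 1979 ≤ 1991 < 1999 = q_5, so the answer is 98851/1979.

98851/1979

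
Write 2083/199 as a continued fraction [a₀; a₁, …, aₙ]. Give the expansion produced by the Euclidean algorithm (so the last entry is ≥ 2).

[10; 2, 7, 6, 2]

2083 = 10·199 + 93
199 = 2·93 + 13
93 = 7·13 + 2
13 = 6·2 + 1
2 = 2·1 + 0  (stop)
So 2083/199 = [10; 2, 7, 6, 2].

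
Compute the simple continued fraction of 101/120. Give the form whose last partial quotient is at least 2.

[0; 1, 5, 3, 6]

101 = 0·120 + 101
120 = 1·101 + 19
101 = 5·19 + 6
19 = 3·6 + 1
6 = 6·1 + 0  (stop)
So 101/120 = [0; 1, 5, 3, 6].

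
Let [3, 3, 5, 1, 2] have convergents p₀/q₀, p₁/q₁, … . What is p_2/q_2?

53/16

Using pₖ = aₖpₖ₋₁ + pₖ₋₂, qₖ = aₖqₖ₋₁ + qₖ₋₂ (with p₋₁=1, p₋₂=0, q₋₁=0, q₋₂=1):
  k=0: a=3, p=3, q=1
  k=1: a=3, p=10, q=3
  k=2: a=5, p=53, q=16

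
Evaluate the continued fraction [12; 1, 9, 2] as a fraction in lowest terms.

271/21

Using pₖ = aₖpₖ₋₁ + pₖ₋₂ and qₖ = aₖqₖ₋₁ + qₖ₋₂:
  k=0: a=12, p=12, q=1
  k=1: a=1, p=13, q=1
  k=2: a=9, p=129, q=10
  k=3: a=2, p=271, q=21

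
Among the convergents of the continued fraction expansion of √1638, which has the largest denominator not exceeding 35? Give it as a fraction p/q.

688/17

√1638 = [40; 2, 8, 2, 80, …] (period length 4).
Convergents:
  p_0/q_0 = 40/1
  p_1/q_1 = 81/2
  p_2/q_2 = 688/17
  p_3/q_3 = 1457/36
q_2 = 17 ≤ 35 < 36 = q_3, so the answer is 688/17.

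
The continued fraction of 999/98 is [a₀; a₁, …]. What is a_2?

6

999 = 10·98 + 19   →  a_0 = 10
98 = 5·19 + 3   →  a_1 = 5
19 = 6·3 + 1   →  a_2 = 6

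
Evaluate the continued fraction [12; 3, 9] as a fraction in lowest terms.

345/28

Fold from the inside: start with 9/1.
  3 + 1/9 = 28/9
  12 + 9/28 = 345/28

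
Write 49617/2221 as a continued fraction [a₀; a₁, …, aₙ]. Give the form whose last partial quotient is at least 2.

[22; 2, 1, 16, 6, 3, 2]

49617 = 22·2221 + 755
2221 = 2·755 + 711
755 = 1·711 + 44
711 = 16·44 + 7
44 = 6·7 + 2
7 = 3·2 + 1
2 = 2·1 + 0  (stop)
So 49617/2221 = [22; 2, 1, 16, 6, 3, 2].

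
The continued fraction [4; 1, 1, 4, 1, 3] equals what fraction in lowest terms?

Fold from the inside: start with 3/1.
  1 + 1/3 = 4/3
  4 + 3/4 = 19/4
  1 + 4/19 = 23/19
  1 + 19/23 = 42/23
  4 + 23/42 = 191/42

191/42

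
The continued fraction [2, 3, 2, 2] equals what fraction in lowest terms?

Fold from the inside: start with 2/1.
  2 + 1/2 = 5/2
  3 + 2/5 = 17/5
  2 + 5/17 = 39/17

39/17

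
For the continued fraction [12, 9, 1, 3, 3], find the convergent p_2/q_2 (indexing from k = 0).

Using pₖ = aₖpₖ₋₁ + pₖ₋₂, qₖ = aₖqₖ₋₁ + qₖ₋₂ (with p₋₁=1, p₋₂=0, q₋₁=0, q₋₂=1):
  k=0: a=12, p=12, q=1
  k=1: a=9, p=109, q=9
  k=2: a=1, p=121, q=10

121/10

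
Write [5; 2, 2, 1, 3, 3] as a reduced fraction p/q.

461/85

Fold from the inside: start with 3/1.
  3 + 1/3 = 10/3
  1 + 3/10 = 13/10
  2 + 10/13 = 36/13
  2 + 13/36 = 85/36
  5 + 36/85 = 461/85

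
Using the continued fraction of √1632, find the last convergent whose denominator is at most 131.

4161/103

√1632 = [40; 2, 1, 1, 19, 1, 1, 2, 80, …] (period length 8).
Convergents:
  p_0/q_0 = 40/1
  p_1/q_1 = 81/2
  p_2/q_2 = 121/3
  p_3/q_3 = 202/5
  p_4/q_4 = 3959/98
  p_5/q_5 = 4161/103
  p_6/q_6 = 8120/201
q_5 = 103 ≤ 131 < 201 = q_6, so the answer is 4161/103.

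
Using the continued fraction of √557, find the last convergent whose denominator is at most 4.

√557 = [23; 1, 1, 1, 1, 46, …] (period length 5).
Convergents:
  p_0/q_0 = 23/1
  p_1/q_1 = 24/1
  p_2/q_2 = 47/2
  p_3/q_3 = 71/3
  p_4/q_4 = 118/5
q_3 = 3 ≤ 4 < 5 = q_4, so the answer is 71/3.

71/3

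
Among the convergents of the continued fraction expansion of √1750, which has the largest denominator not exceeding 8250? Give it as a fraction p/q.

126001/3012

√1750 = [41; 1, 4, 1, 82, …] (period length 4).
Convergents:
  p_0/q_0 = 41/1
  p_1/q_1 = 42/1
  p_2/q_2 = 209/5
  p_3/q_3 = 251/6
  p_4/q_4 = 20791/497
  p_5/q_5 = 21042/503
  p_6/q_6 = 104959/2509
  p_7/q_7 = 126001/3012
  p_8/q_8 = 10437041/249493
q_7 = 3012 ≤ 8250 < 249493 = q_8, so the answer is 126001/3012.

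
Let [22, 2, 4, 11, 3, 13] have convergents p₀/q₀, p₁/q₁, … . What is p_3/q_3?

Using pₖ = aₖpₖ₋₁ + pₖ₋₂, qₖ = aₖqₖ₋₁ + qₖ₋₂ (with p₋₁=1, p₋₂=0, q₋₁=0, q₋₂=1):
  k=0: a=22, p=22, q=1
  k=1: a=2, p=45, q=2
  k=2: a=4, p=202, q=9
  k=3: a=11, p=2267, q=101

2267/101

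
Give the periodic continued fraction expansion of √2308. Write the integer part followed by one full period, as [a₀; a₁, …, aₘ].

a₀ = ⌊√2308⌋ = 48.

[48; 24, 96]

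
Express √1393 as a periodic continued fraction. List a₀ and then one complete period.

[37; 3, 10, 3, 74]

a₀ = ⌊√1393⌋ = 37.
With m₀=0, d₀=1 and mₖ₊₁ = dₖaₖ − mₖ, dₖ₊₁ = (n − mₖ₊₁²)/dₖ, aₖ₊₁ = ⌊(a₀+mₖ₊₁)/dₖ₊₁⌋:
  k=1: m=37, d=24, a=3
  k=2: m=35, d=7, a=10
  k=3: m=35, d=24, a=3
  k=4: m=37, d=1, a=74
d=1 and a=2a₀=74 at k=4, so the next step gives (m, d) = (37, 24) again — its k=1 value — and the period has length 4.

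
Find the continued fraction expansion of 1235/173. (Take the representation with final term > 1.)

[7; 7, 4, 1, 4]

1235 = 7×173 + 24
173 = 7×24 + 5
24 = 4×5 + 4
5 = 1×4 + 1
4 = 4×1 + 0  (stop)
So 1235/173 = [7; 7, 4, 1, 4].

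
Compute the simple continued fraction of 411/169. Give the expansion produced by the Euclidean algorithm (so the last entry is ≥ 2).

411 = 2·169 + 73
169 = 2·73 + 23
73 = 3·23 + 4
23 = 5·4 + 3
4 = 1·3 + 1
3 = 3·1 + 0  (stop)
So 411/169 = [2; 2, 3, 5, 1, 3].

[2; 2, 3, 5, 1, 3]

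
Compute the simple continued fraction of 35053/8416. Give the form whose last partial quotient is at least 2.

[4; 6, 16, 1, 15, 2, 2]

35053 = 4*8416 + 1389
8416 = 6*1389 + 82
1389 = 16*82 + 77
82 = 1*77 + 5
77 = 15*5 + 2
5 = 2*2 + 1
2 = 2*1 + 0  (stop)
So 35053/8416 = [4; 6, 16, 1, 15, 2, 2].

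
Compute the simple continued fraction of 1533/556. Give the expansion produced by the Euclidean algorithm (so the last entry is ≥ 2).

[2; 1, 3, 8, 2, 3, 2]

1533 = 2×556 + 421
556 = 1×421 + 135
421 = 3×135 + 16
135 = 8×16 + 7
16 = 2×7 + 2
7 = 3×2 + 1
2 = 2×1 + 0  (stop)
So 1533/556 = [2; 1, 3, 8, 2, 3, 2].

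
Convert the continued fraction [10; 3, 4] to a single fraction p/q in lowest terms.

Using pₖ = aₖpₖ₋₁ + pₖ₋₂ and qₖ = aₖqₖ₋₁ + qₖ₋₂:
  k=0: a=10, p=10, q=1
  k=1: a=3, p=31, q=3
  k=2: a=4, p=134, q=13

134/13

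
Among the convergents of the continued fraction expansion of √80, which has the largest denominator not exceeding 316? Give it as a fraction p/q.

2728/305

√80 = [8; 1, 16, …] (period length 2).
Convergents:
  p_0/q_0 = 8/1
  p_1/q_1 = 9/1
  p_2/q_2 = 152/17
  p_3/q_3 = 161/18
  p_4/q_4 = 2728/305
  p_5/q_5 = 2889/323
q_4 = 305 ≤ 316 < 323 = q_5, so the answer is 2728/305.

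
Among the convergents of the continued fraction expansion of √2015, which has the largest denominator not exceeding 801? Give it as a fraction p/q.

√2015 = [44; 1, 7, 1, 88, …] (period length 4).
Convergents:
  p_0/q_0 = 44/1
  p_1/q_1 = 45/1
  p_2/q_2 = 359/8
  p_3/q_3 = 404/9
  p_4/q_4 = 35911/800
  p_5/q_5 = 36315/809
q_4 = 800 ≤ 801 < 809 = q_5, so the answer is 35911/800.

35911/800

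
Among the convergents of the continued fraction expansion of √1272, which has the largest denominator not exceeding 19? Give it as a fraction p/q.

√1272 = [35; 1, 1, 1, 70, …] (period length 4).
Convergents:
  p_0/q_0 = 35/1
  p_1/q_1 = 36/1
  p_2/q_2 = 71/2
  p_3/q_3 = 107/3
  p_4/q_4 = 7561/212
q_3 = 3 ≤ 19 < 212 = q_4, so the answer is 107/3.

107/3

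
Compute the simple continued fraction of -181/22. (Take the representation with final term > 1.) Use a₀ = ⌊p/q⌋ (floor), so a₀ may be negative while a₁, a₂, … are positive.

[-9; 1, 3, 2, 2]

-181 = -9×22 + 17
22 = 1×17 + 5
17 = 3×5 + 2
5 = 2×2 + 1
2 = 2×1 + 0  (stop)
So -181/22 = [-9; 1, 3, 2, 2].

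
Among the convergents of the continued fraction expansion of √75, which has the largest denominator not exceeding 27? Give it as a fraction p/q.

26/3

√75 = [8; 1, 1, 1, 16, …] (period length 4).
Convergents:
  p_0/q_0 = 8/1
  p_1/q_1 = 9/1
  p_2/q_2 = 17/2
  p_3/q_3 = 26/3
  p_4/q_4 = 433/50
q_3 = 3 ≤ 27 < 50 = q_4, so the answer is 26/3.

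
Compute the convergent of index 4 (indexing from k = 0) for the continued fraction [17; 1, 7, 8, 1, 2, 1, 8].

1305/73

Using pₖ = aₖpₖ₋₁ + pₖ₋₂, qₖ = aₖqₖ₋₁ + qₖ₋₂ (with p₋₁=1, p₋₂=0, q₋₁=0, q₋₂=1):
  k=0: a=17, p=17, q=1
  k=1: a=1, p=18, q=1
  k=2: a=7, p=143, q=8
  k=3: a=8, p=1162, q=65
  k=4: a=1, p=1305, q=73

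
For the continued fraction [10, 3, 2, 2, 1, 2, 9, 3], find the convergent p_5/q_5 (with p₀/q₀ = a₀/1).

Using pₖ = aₖpₖ₋₁ + pₖ₋₂, qₖ = aₖqₖ₋₁ + qₖ₋₂ (with p₋₁=1, p₋₂=0, q₋₁=0, q₋₂=1):
  k=0: a=10, p=10, q=1
  k=1: a=3, p=31, q=3
  k=2: a=2, p=72, q=7
  k=3: a=2, p=175, q=17
  k=4: a=1, p=247, q=24
  k=5: a=2, p=669, q=65

669/65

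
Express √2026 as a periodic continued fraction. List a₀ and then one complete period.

[45; 90]

a₀ = ⌊√2026⌋ = 45.
With m₀=0, d₀=1 and mₖ₊₁ = dₖaₖ − mₖ, dₖ₊₁ = (n − mₖ₊₁²)/dₖ, aₖ₊₁ = ⌊(a₀+mₖ₊₁)/dₖ₊₁⌋:
  k=1: m=45, d=1, a=90
d=1 and a=2a₀=90 at k=1, so the next step gives (m, d) = (45, 1) again — its k=1 value — and the period has length 1.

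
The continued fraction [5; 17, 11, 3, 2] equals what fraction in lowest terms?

6829/1350

Fold from the inside: start with 2/1.
  3 + 1/2 = 7/2
  11 + 2/7 = 79/7
  17 + 7/79 = 1350/79
  5 + 79/1350 = 6829/1350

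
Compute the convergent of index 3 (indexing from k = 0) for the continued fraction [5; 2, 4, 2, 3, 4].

109/20

Using pₖ = aₖpₖ₋₁ + pₖ₋₂, qₖ = aₖqₖ₋₁ + qₖ₋₂ (with p₋₁=1, p₋₂=0, q₋₁=0, q₋₂=1):
  k=0: a=5, p=5, q=1
  k=1: a=2, p=11, q=2
  k=2: a=4, p=49, q=9
  k=3: a=2, p=109, q=20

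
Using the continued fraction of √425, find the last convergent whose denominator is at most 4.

62/3

√425 = [20; 1, 1, 1, 1, 1, 1, 40, …] (period length 7).
Convergents:
  p_0/q_0 = 20/1
  p_1/q_1 = 21/1
  p_2/q_2 = 41/2
  p_3/q_3 = 62/3
  p_4/q_4 = 103/5
q_3 = 3 ≤ 4 < 5 = q_4, so the answer is 62/3.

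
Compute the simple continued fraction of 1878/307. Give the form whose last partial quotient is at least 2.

[6; 8, 1, 1, 8, 2]

1878 = 6×307 + 36
307 = 8×36 + 19
36 = 1×19 + 17
19 = 1×17 + 2
17 = 8×2 + 1
2 = 2×1 + 0  (stop)
So 1878/307 = [6; 8, 1, 1, 8, 2].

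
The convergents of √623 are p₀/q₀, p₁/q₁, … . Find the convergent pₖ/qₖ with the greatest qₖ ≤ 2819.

31175/1249

√623 = [24; 1, 23, 1, 48, …] (period length 4).
Convergents:
  p_0/q_0 = 24/1
  p_1/q_1 = 25/1
  p_2/q_2 = 599/24
  p_3/q_3 = 624/25
  p_4/q_4 = 30551/1224
  p_5/q_5 = 31175/1249
  p_6/q_6 = 747576/29951
q_5 = 1249 ≤ 2819 < 29951 = q_6, so the answer is 31175/1249.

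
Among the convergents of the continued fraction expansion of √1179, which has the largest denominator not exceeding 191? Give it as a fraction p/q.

√1179 = [34; 2, 1, 33, 1, 2, 68, …] (period length 6).
Convergents:
  p_0/q_0 = 34/1
  p_1/q_1 = 69/2
  p_2/q_2 = 103/3
  p_3/q_3 = 3468/101
  p_4/q_4 = 3571/104
  p_5/q_5 = 10610/309
q_4 = 104 ≤ 191 < 309 = q_5, so the answer is 3571/104.

3571/104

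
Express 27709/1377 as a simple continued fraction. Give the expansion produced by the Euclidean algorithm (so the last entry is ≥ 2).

27709 = 20*1377 + 169
1377 = 8*169 + 25
169 = 6*25 + 19
25 = 1*19 + 6
19 = 3*6 + 1
6 = 6*1 + 0  (stop)
So 27709/1377 = [20; 8, 6, 1, 3, 6].

[20; 8, 6, 1, 3, 6]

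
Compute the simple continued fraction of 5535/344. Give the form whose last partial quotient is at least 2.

[16; 11, 10, 3]

5535 = 16×344 + 31
344 = 11×31 + 3
31 = 10×3 + 1
3 = 3×1 + 0  (stop)
So 5535/344 = [16; 11, 10, 3].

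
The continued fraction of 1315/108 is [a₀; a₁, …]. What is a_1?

1315 = 12·108 + 19   →  a_0 = 12
108 = 5·19 + 13   →  a_1 = 5

5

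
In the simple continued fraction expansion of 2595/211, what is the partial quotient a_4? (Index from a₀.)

2595 = 12·211 + 63   →  a_0 = 12
211 = 3·63 + 22   →  a_1 = 3
63 = 2·22 + 19   →  a_2 = 2
22 = 1·19 + 3   →  a_3 = 1
19 = 6·3 + 1   →  a_4 = 6

6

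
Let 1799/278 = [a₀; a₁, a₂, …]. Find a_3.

5

1799 = 6·278 + 131   →  a_0 = 6
278 = 2·131 + 16   →  a_1 = 2
131 = 8·16 + 3   →  a_2 = 8
16 = 5·3 + 1   →  a_3 = 5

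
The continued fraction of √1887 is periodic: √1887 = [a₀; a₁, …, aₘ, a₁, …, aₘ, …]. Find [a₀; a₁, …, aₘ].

a₀ = ⌊√1887⌋ = 43.
With m₀=0, d₀=1 and mₖ₊₁ = dₖaₖ − mₖ, dₖ₊₁ = (n − mₖ₊₁²)/dₖ, aₖ₊₁ = ⌊(a₀+mₖ₊₁)/dₖ₊₁⌋:
  k=1: m=43, d=38, a=2
  k=2: m=33, d=21, a=3
  k=3: m=30, d=47, a=1
  k=4: m=17, d=34, a=1
  k=5: m=17, d=47, a=1
  k=6: m=30, d=21, a=3
  k=7: m=33, d=38, a=2
  k=8: m=43, d=1, a=86
d=1 and a=2a₀=86 at k=8, so the next step gives (m, d) = (43, 38) again — its k=1 value — and the period has length 8.

[43; 2, 3, 1, 1, 1, 3, 2, 86]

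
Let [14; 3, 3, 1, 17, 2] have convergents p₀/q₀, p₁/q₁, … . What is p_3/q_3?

186/13

Using pₖ = aₖpₖ₋₁ + pₖ₋₂, qₖ = aₖqₖ₋₁ + qₖ₋₂ (with p₋₁=1, p₋₂=0, q₋₁=0, q₋₂=1):
  k=0: a=14, p=14, q=1
  k=1: a=3, p=43, q=3
  k=2: a=3, p=143, q=10
  k=3: a=1, p=186, q=13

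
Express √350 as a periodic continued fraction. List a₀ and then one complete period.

[18; 1, 2, 2, 2, 1, 36]

a₀ = ⌊√350⌋ = 18.
With m₀=0, d₀=1 and mₖ₊₁ = dₖaₖ − mₖ, dₖ₊₁ = (n − mₖ₊₁²)/dₖ, aₖ₊₁ = ⌊(a₀+mₖ₊₁)/dₖ₊₁⌋:
  k=1: m=18, d=26, a=1
  k=2: m=8, d=11, a=2
  k=3: m=14, d=14, a=2
  k=4: m=14, d=11, a=2
  k=5: m=8, d=26, a=1
  k=6: m=18, d=1, a=36
d=1 and a=2a₀=36 at k=6, so the next step gives (m, d) = (18, 26) again — its k=1 value — and the period has length 6.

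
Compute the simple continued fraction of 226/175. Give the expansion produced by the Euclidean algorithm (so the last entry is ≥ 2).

226 = 1×175 + 51
175 = 3×51 + 22
51 = 2×22 + 7
22 = 3×7 + 1
7 = 7×1 + 0  (stop)
So 226/175 = [1; 3, 2, 3, 7].

[1; 3, 2, 3, 7]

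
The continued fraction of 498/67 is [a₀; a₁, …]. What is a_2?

498 = 7·67 + 29   →  a_0 = 7
67 = 2·29 + 9   →  a_1 = 2
29 = 3·9 + 2   →  a_2 = 3

3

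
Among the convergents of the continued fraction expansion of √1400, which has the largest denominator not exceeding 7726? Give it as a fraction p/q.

167963/4489

√1400 = [37; 2, 2, 2, 74, …] (period length 4).
Convergents:
  p_0/q_0 = 37/1
  p_1/q_1 = 75/2
  p_2/q_2 = 187/5
  p_3/q_3 = 449/12
  p_4/q_4 = 33413/893
  p_5/q_5 = 67275/1798
  p_6/q_6 = 167963/4489
  p_7/q_7 = 403201/10776
q_6 = 4489 ≤ 7726 < 10776 = q_7, so the answer is 167963/4489.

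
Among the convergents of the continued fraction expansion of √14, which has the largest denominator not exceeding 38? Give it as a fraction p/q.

√14 = [3; 1, 2, 1, 6, …] (period length 4).
Convergents:
  p_0/q_0 = 3/1
  p_1/q_1 = 4/1
  p_2/q_2 = 11/3
  p_3/q_3 = 15/4
  p_4/q_4 = 101/27
  p_5/q_5 = 116/31
  p_6/q_6 = 333/89
q_5 = 31 ≤ 38 < 89 = q_6, so the answer is 116/31.

116/31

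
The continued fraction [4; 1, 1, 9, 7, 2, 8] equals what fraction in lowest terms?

11075/2447

Fold from the inside: start with 8/1.
  2 + 1/8 = 17/8
  7 + 8/17 = 127/17
  9 + 17/127 = 1160/127
  1 + 127/1160 = 1287/1160
  1 + 1160/1287 = 2447/1287
  4 + 1287/2447 = 11075/2447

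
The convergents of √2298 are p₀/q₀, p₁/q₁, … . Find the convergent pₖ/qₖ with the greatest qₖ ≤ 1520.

72817/1519

√2298 = [47; 1, 14, 1, 94, …] (period length 4).
Convergents:
  p_0/q_0 = 47/1
  p_1/q_1 = 48/1
  p_2/q_2 = 719/15
  p_3/q_3 = 767/16
  p_4/q_4 = 72817/1519
  p_5/q_5 = 73584/1535
q_4 = 1519 ≤ 1520 < 1535 = q_5, so the answer is 72817/1519.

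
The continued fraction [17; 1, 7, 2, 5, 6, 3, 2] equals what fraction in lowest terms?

Fold from the inside: start with 2/1.
  3 + 1/2 = 7/2
  6 + 2/7 = 44/7
  5 + 7/44 = 227/44
  2 + 44/227 = 498/227
  7 + 227/498 = 3713/498
  1 + 498/3713 = 4211/3713
  17 + 3713/4211 = 75300/4211

75300/4211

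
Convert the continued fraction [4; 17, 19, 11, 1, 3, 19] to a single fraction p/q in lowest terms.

1195388/294529

Fold from the inside: start with 19/1.
  3 + 1/19 = 58/19
  1 + 19/58 = 77/58
  11 + 58/77 = 905/77
  19 + 77/905 = 17272/905
  17 + 905/17272 = 294529/17272
  4 + 17272/294529 = 1195388/294529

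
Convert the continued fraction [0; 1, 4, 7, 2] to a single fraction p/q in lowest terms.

62/77

Fold from the inside: start with 2/1.
  7 + 1/2 = 15/2
  4 + 2/15 = 62/15
  1 + 15/62 = 77/62
  0 + 62/77 = 62/77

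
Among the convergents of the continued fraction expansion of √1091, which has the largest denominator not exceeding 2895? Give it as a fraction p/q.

√1091 = [33; 33, 66, …] (period length 2).
Convergents:
  p_0/q_0 = 33/1
  p_1/q_1 = 1090/33
  p_2/q_2 = 71973/2179
  p_3/q_3 = 2376199/71940
q_2 = 2179 ≤ 2895 < 71940 = q_3, so the answer is 71973/2179.

71973/2179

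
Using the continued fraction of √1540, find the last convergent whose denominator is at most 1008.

√1540 = [39; 4, 8, 2, 8, 4, 78, …] (period length 6).
Convergents:
  p_0/q_0 = 39/1
  p_1/q_1 = 157/4
  p_2/q_2 = 1295/33
  p_3/q_3 = 2747/70
  p_4/q_4 = 23271/593
  p_5/q_5 = 95831/2442
q_4 = 593 ≤ 1008 < 2442 = q_5, so the answer is 23271/593.

23271/593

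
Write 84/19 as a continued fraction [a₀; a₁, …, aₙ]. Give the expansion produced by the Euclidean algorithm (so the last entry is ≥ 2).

[4; 2, 2, 1, 2]

84 = 4*19 + 8
19 = 2*8 + 3
8 = 2*3 + 2
3 = 1*2 + 1
2 = 2*1 + 0  (stop)
So 84/19 = [4; 2, 2, 1, 2].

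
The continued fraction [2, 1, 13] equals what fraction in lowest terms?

Fold from the inside: start with 13/1.
  1 + 1/13 = 14/13
  2 + 13/14 = 41/14

41/14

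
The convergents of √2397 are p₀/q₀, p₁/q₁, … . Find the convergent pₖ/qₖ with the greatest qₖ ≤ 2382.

58751/1200

√2397 = [48; 1, 23, 2, 23, 1, 96, …] (period length 6).
Convergents:
  p_0/q_0 = 48/1
  p_1/q_1 = 49/1
  p_2/q_2 = 1175/24
  p_3/q_3 = 2399/49
  p_4/q_4 = 56352/1151
  p_5/q_5 = 58751/1200
  p_6/q_6 = 5696448/116351
q_5 = 1200 ≤ 2382 < 116351 = q_6, so the answer is 58751/1200.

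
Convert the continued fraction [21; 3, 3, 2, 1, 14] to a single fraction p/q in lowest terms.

10332/485

Using pₖ = aₖpₖ₋₁ + pₖ₋₂ and qₖ = aₖqₖ₋₁ + qₖ₋₂:
  k=0: a=21, p=21, q=1
  k=1: a=3, p=64, q=3
  k=2: a=3, p=213, q=10
  k=3: a=2, p=490, q=23
  k=4: a=1, p=703, q=33
  k=5: a=14, p=10332, q=485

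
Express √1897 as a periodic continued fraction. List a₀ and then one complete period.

a₀ = ⌊√1897⌋ = 43.
With m₀=0, d₀=1 and mₖ₊₁ = dₖaₖ − mₖ, dₖ₊₁ = (n − mₖ₊₁²)/dₖ, aₖ₊₁ = ⌊(a₀+mₖ₊₁)/dₖ₊₁⌋:
  k=1: m=43, d=48, a=1
  k=2: m=5, d=39, a=1
  k=3: m=34, d=19, a=4
  k=4: m=42, d=7, a=12
  k=5: m=42, d=19, a=4
  k=6: m=34, d=39, a=1
  k=7: m=5, d=48, a=1
  k=8: m=43, d=1, a=86
d=1 and a=2a₀=86 at k=8, so the next step gives (m, d) = (43, 48) again — its k=1 value — and the period has length 8.

[43; 1, 1, 4, 12, 4, 1, 1, 86]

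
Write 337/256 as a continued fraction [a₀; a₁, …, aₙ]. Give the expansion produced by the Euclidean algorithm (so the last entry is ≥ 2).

[1; 3, 6, 4, 3]

337 = 1·256 + 81
256 = 3·81 + 13
81 = 6·13 + 3
13 = 4·3 + 1
3 = 3·1 + 0  (stop)
So 337/256 = [1; 3, 6, 4, 3].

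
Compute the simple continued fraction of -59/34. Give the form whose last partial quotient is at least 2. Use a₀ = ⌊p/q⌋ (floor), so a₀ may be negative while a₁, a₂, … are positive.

-59 = -2·34 + 9
34 = 3·9 + 7
9 = 1·7 + 2
7 = 3·2 + 1
2 = 2·1 + 0  (stop)
So -59/34 = [-2; 3, 1, 3, 2].

[-2; 3, 1, 3, 2]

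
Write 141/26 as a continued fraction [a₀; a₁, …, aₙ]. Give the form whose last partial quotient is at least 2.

141 = 5×26 + 11
26 = 2×11 + 4
11 = 2×4 + 3
4 = 1×3 + 1
3 = 3×1 + 0  (stop)
So 141/26 = [5; 2, 2, 1, 3].

[5; 2, 2, 1, 3]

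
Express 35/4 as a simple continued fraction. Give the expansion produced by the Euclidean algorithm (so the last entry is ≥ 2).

35 = 8*4 + 3
4 = 1*3 + 1
3 = 3*1 + 0  (stop)
So 35/4 = [8; 1, 3].

[8; 1, 3]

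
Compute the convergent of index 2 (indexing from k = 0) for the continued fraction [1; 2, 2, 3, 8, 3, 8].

7/5

Using pₖ = aₖpₖ₋₁ + pₖ₋₂, qₖ = aₖqₖ₋₁ + qₖ₋₂ (with p₋₁=1, p₋₂=0, q₋₁=0, q₋₂=1):
  k=0: a=1, p=1, q=1
  k=1: a=2, p=3, q=2
  k=2: a=2, p=7, q=5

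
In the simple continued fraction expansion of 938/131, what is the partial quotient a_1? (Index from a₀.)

938 = 7·131 + 21   →  a_0 = 7
131 = 6·21 + 5   →  a_1 = 6

6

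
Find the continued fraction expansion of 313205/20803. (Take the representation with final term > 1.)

[15; 17, 1, 14, 15, 2, 2]

313205 = 15*20803 + 1160
20803 = 17*1160 + 1083
1160 = 1*1083 + 77
1083 = 14*77 + 5
77 = 15*5 + 2
5 = 2*2 + 1
2 = 2*1 + 0  (stop)
So 313205/20803 = [15; 17, 1, 14, 15, 2, 2].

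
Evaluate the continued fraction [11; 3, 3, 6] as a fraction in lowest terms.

Fold from the inside: start with 6/1.
  3 + 1/6 = 19/6
  3 + 6/19 = 63/19
  11 + 19/63 = 712/63

712/63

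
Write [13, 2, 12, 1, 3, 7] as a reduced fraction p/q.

Using pₖ = aₖpₖ₋₁ + pₖ₋₂ and qₖ = aₖqₖ₋₁ + qₖ₋₂:
  k=0: a=13, p=13, q=1
  k=1: a=2, p=27, q=2
  k=2: a=12, p=337, q=25
  k=3: a=1, p=364, q=27
  k=4: a=3, p=1429, q=106
  k=5: a=7, p=10367, q=769

10367/769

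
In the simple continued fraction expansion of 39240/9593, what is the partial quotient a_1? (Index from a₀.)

11

39240 = 4·9593 + 868   →  a_0 = 4
9593 = 11·868 + 45   →  a_1 = 11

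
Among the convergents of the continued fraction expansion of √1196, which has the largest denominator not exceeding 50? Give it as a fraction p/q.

415/12

√1196 = [34; 1, 1, 2, 1, 1, 68, …] (period length 6).
Convergents:
  p_0/q_0 = 34/1
  p_1/q_1 = 35/1
  p_2/q_2 = 69/2
  p_3/q_3 = 173/5
  p_4/q_4 = 242/7
  p_5/q_5 = 415/12
  p_6/q_6 = 28462/823
q_5 = 12 ≤ 50 < 823 = q_6, so the answer is 415/12.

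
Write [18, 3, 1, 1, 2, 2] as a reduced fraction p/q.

Using pₖ = aₖpₖ₋₁ + pₖ₋₂ and qₖ = aₖqₖ₋₁ + qₖ₋₂:
  k=0: a=18, p=18, q=1
  k=1: a=3, p=55, q=3
  k=2: a=1, p=73, q=4
  k=3: a=1, p=128, q=7
  k=4: a=2, p=329, q=18
  k=5: a=2, p=786, q=43

786/43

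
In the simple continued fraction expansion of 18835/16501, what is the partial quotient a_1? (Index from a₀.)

18835 = 1·16501 + 2334   →  a_0 = 1
16501 = 7·2334 + 163   →  a_1 = 7

7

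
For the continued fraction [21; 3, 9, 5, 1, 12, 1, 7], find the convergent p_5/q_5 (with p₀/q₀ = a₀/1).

46801/2195

Using pₖ = aₖpₖ₋₁ + pₖ₋₂, qₖ = aₖqₖ₋₁ + qₖ₋₂ (with p₋₁=1, p₋₂=0, q₋₁=0, q₋₂=1):
  k=0: a=21, p=21, q=1
  k=1: a=3, p=64, q=3
  k=2: a=9, p=597, q=28
  k=3: a=5, p=3049, q=143
  k=4: a=1, p=3646, q=171
  k=5: a=12, p=46801, q=2195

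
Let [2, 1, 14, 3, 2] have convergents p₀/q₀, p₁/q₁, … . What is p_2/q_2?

Using pₖ = aₖpₖ₋₁ + pₖ₋₂, qₖ = aₖqₖ₋₁ + qₖ₋₂ (with p₋₁=1, p₋₂=0, q₋₁=0, q₋₂=1):
  k=0: a=2, p=2, q=1
  k=1: a=1, p=3, q=1
  k=2: a=14, p=44, q=15

44/15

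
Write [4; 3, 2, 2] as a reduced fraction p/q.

73/17

Fold from the inside: start with 2/1.
  2 + 1/2 = 5/2
  3 + 2/5 = 17/5
  4 + 5/17 = 73/17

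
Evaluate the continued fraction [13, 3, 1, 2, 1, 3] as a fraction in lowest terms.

743/56

Fold from the inside: start with 3/1.
  1 + 1/3 = 4/3
  2 + 3/4 = 11/4
  1 + 4/11 = 15/11
  3 + 11/15 = 56/15
  13 + 15/56 = 743/56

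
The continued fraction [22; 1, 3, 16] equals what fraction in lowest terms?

1479/65

Fold from the inside: start with 16/1.
  3 + 1/16 = 49/16
  1 + 16/49 = 65/49
  22 + 49/65 = 1479/65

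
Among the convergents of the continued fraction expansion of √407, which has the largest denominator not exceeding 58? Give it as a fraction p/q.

√407 = [20; 5, 1, 2, 1, 5, 40, …] (period length 6).
Convergents:
  p_0/q_0 = 20/1
  p_1/q_1 = 101/5
  p_2/q_2 = 121/6
  p_3/q_3 = 343/17
  p_4/q_4 = 464/23
  p_5/q_5 = 2663/132
q_4 = 23 ≤ 58 < 132 = q_5, so the answer is 464/23.

464/23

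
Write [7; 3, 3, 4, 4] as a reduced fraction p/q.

Fold from the inside: start with 4/1.
  4 + 1/4 = 17/4
  3 + 4/17 = 55/17
  3 + 17/55 = 182/55
  7 + 55/182 = 1329/182

1329/182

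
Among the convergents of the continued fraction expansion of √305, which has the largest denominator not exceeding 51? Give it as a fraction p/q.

489/28

√305 = [17; 2, 6, 2, 34, …] (period length 4).
Convergents:
  p_0/q_0 = 17/1
  p_1/q_1 = 35/2
  p_2/q_2 = 227/13
  p_3/q_3 = 489/28
  p_4/q_4 = 16853/965
q_3 = 28 ≤ 51 < 965 = q_4, so the answer is 489/28.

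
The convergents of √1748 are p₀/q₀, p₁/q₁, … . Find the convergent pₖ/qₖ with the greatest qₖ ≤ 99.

√1748 = [41; 1, 4, 4, 4, 1, 82, …] (period length 6).
Convergents:
  p_0/q_0 = 41/1
  p_1/q_1 = 42/1
  p_2/q_2 = 209/5
  p_3/q_3 = 878/21
  p_4/q_4 = 3721/89
  p_5/q_5 = 4599/110
q_4 = 89 ≤ 99 < 110 = q_5, so the answer is 3721/89.

3721/89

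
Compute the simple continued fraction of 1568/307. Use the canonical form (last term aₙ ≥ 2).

1568 = 5×307 + 33
307 = 9×33 + 10
33 = 3×10 + 3
10 = 3×3 + 1
3 = 3×1 + 0  (stop)
So 1568/307 = [5; 9, 3, 3, 3].

[5; 9, 3, 3, 3]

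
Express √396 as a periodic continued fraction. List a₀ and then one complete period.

[19; 1, 8, 1, 38]

a₀ = ⌊√396⌋ = 19.
With m₀=0, d₀=1 and mₖ₊₁ = dₖaₖ − mₖ, dₖ₊₁ = (n − mₖ₊₁²)/dₖ, aₖ₊₁ = ⌊(a₀+mₖ₊₁)/dₖ₊₁⌋:
  k=1: m=19, d=35, a=1
  k=2: m=16, d=4, a=8
  k=3: m=16, d=35, a=1
  k=4: m=19, d=1, a=38
d=1 and a=2a₀=38 at k=4, so the next step gives (m, d) = (19, 35) again — its k=1 value — and the period has length 4.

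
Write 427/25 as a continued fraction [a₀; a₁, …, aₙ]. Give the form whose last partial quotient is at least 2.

[17; 12, 2]

427 = 17·25 + 2
25 = 12·2 + 1
2 = 2·1 + 0  (stop)
So 427/25 = [17; 12, 2].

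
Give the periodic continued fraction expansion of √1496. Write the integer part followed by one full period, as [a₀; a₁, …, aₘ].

a₀ = ⌊√1496⌋ = 38.
With m₀=0, d₀=1 and mₖ₊₁ = dₖaₖ − mₖ, dₖ₊₁ = (n − mₖ₊₁²)/dₖ, aₖ₊₁ = ⌊(a₀+mₖ₊₁)/dₖ₊₁⌋:
  k=1: m=38, d=52, a=1
  k=2: m=14, d=25, a=2
  k=3: m=36, d=8, a=9
  k=4: m=36, d=25, a=2
  k=5: m=14, d=52, a=1
  k=6: m=38, d=1, a=76
d=1 and a=2a₀=76 at k=6, so the next step gives (m, d) = (38, 52) again — its k=1 value — and the period has length 6.

[38; 1, 2, 9, 2, 1, 76]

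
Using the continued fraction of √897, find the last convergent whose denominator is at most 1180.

√897 = [29; 1, 18, 1, 58, …] (period length 4).
Convergents:
  p_0/q_0 = 29/1
  p_1/q_1 = 30/1
  p_2/q_2 = 569/19
  p_3/q_3 = 599/20
  p_4/q_4 = 35311/1179
  p_5/q_5 = 35910/1199
q_4 = 1179 ≤ 1180 < 1199 = q_5, so the answer is 35311/1179.

35311/1179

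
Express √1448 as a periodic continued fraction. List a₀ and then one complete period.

a₀ = ⌊√1448⌋ = 38.
With m₀=0, d₀=1 and mₖ₊₁ = dₖaₖ − mₖ, dₖ₊₁ = (n − mₖ₊₁²)/dₖ, aₖ₊₁ = ⌊(a₀+mₖ₊₁)/dₖ₊₁⌋:
  k=1: m=38, d=4, a=19
  k=2: m=38, d=1, a=76
d=1 and a=2a₀=76 at k=2, so the next step gives (m, d) = (38, 4) again — its k=1 value — and the period has length 2.

[38; 19, 76]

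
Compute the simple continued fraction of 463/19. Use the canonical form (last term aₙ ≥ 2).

[24; 2, 1, 2, 2]

463 = 24×19 + 7
19 = 2×7 + 5
7 = 1×5 + 2
5 = 2×2 + 1
2 = 2×1 + 0  (stop)
So 463/19 = [24; 2, 1, 2, 2].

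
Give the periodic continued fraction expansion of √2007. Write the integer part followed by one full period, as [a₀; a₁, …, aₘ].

[44; 1, 3, 1, 88]

a₀ = ⌊√2007⌋ = 44.
With m₀=0, d₀=1 and mₖ₊₁ = dₖaₖ − mₖ, dₖ₊₁ = (n − mₖ₊₁²)/dₖ, aₖ₊₁ = ⌊(a₀+mₖ₊₁)/dₖ₊₁⌋:
  k=1: m=44, d=71, a=1
  k=2: m=27, d=18, a=3
  k=3: m=27, d=71, a=1
  k=4: m=44, d=1, a=88
d=1 and a=2a₀=88 at k=4, so the next step gives (m, d) = (44, 71) again — its k=1 value — and the period has length 4.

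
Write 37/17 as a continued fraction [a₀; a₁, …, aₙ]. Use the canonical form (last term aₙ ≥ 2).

37 = 2·17 + 3
17 = 5·3 + 2
3 = 1·2 + 1
2 = 2·1 + 0  (stop)
So 37/17 = [2; 5, 1, 2].

[2; 5, 1, 2]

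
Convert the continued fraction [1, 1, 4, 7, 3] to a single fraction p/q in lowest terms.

204/113

Fold from the inside: start with 3/1.
  7 + 1/3 = 22/3
  4 + 3/22 = 91/22
  1 + 22/91 = 113/91
  1 + 91/113 = 204/113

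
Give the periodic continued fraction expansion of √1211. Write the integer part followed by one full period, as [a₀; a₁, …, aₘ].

a₀ = ⌊√1211⌋ = 34.
With m₀=0, d₀=1 and mₖ₊₁ = dₖaₖ − mₖ, dₖ₊₁ = (n − mₖ₊₁²)/dₖ, aₖ₊₁ = ⌊(a₀+mₖ₊₁)/dₖ₊₁⌋:
  k=1: m=34, d=55, a=1
  k=2: m=21, d=14, a=3
  k=3: m=21, d=55, a=1
  k=4: m=34, d=1, a=68
d=1 and a=2a₀=68 at k=4, so the next step gives (m, d) = (34, 55) again — its k=1 value — and the period has length 4.

[34; 1, 3, 1, 68]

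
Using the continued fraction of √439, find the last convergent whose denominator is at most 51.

440/21

√439 = [20; 1, 19, 1, 40, …] (period length 4).
Convergents:
  p_0/q_0 = 20/1
  p_1/q_1 = 21/1
  p_2/q_2 = 419/20
  p_3/q_3 = 440/21
  p_4/q_4 = 18019/860
q_3 = 21 ≤ 51 < 860 = q_4, so the answer is 440/21.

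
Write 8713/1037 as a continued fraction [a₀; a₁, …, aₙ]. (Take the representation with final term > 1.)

[8; 2, 2, 18, 2, 5]

8713 = 8·1037 + 417
1037 = 2·417 + 203
417 = 2·203 + 11
203 = 18·11 + 5
11 = 2·5 + 1
5 = 5·1 + 0  (stop)
So 8713/1037 = [8; 2, 2, 18, 2, 5].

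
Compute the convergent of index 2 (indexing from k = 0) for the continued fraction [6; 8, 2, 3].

Using pₖ = aₖpₖ₋₁ + pₖ₋₂, qₖ = aₖqₖ₋₁ + qₖ₋₂ (with p₋₁=1, p₋₂=0, q₋₁=0, q₋₂=1):
  k=0: a=6, p=6, q=1
  k=1: a=8, p=49, q=8
  k=2: a=2, p=104, q=17

104/17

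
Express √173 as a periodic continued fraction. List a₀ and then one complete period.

a₀ = ⌊√173⌋ = 13.
With m₀=0, d₀=1 and mₖ₊₁ = dₖaₖ − mₖ, dₖ₊₁ = (n − mₖ₊₁²)/dₖ, aₖ₊₁ = ⌊(a₀+mₖ₊₁)/dₖ₊₁⌋:
  k=1: m=13, d=4, a=6
  k=2: m=11, d=13, a=1
  k=3: m=2, d=13, a=1
  k=4: m=11, d=4, a=6
  k=5: m=13, d=1, a=26
d=1 and a=2a₀=26 at k=5, so the next step gives (m, d) = (13, 4) again — its k=1 value — and the period has length 5.

[13; 6, 1, 1, 6, 26]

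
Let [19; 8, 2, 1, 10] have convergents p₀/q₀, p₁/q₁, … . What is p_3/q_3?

Using pₖ = aₖpₖ₋₁ + pₖ₋₂, qₖ = aₖqₖ₋₁ + qₖ₋₂ (with p₋₁=1, p₋₂=0, q₋₁=0, q₋₂=1):
  k=0: a=19, p=19, q=1
  k=1: a=8, p=153, q=8
  k=2: a=2, p=325, q=17
  k=3: a=1, p=478, q=25

478/25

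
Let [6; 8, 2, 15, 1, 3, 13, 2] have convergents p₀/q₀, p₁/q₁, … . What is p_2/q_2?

Using pₖ = aₖpₖ₋₁ + pₖ₋₂, qₖ = aₖqₖ₋₁ + qₖ₋₂ (with p₋₁=1, p₋₂=0, q₋₁=0, q₋₂=1):
  k=0: a=6, p=6, q=1
  k=1: a=8, p=49, q=8
  k=2: a=2, p=104, q=17

104/17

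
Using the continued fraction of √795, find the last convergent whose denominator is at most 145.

1297/46

√795 = [28; 5, 9, 5, 56, …] (period length 4).
Convergents:
  p_0/q_0 = 28/1
  p_1/q_1 = 141/5
  p_2/q_2 = 1297/46
  p_3/q_3 = 6626/235
q_2 = 46 ≤ 145 < 235 = q_3, so the answer is 1297/46.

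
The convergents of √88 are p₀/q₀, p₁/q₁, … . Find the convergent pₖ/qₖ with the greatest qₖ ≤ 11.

75/8

√88 = [9; 2, 1, 1, 1, 2, 18, …] (period length 6).
Convergents:
  p_0/q_0 = 9/1
  p_1/q_1 = 19/2
  p_2/q_2 = 28/3
  p_3/q_3 = 47/5
  p_4/q_4 = 75/8
  p_5/q_5 = 197/21
q_4 = 8 ≤ 11 < 21 = q_5, so the answer is 75/8.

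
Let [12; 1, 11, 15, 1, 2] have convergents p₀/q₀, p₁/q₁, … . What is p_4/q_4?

2493/193

Using pₖ = aₖpₖ₋₁ + pₖ₋₂, qₖ = aₖqₖ₋₁ + qₖ₋₂ (with p₋₁=1, p₋₂=0, q₋₁=0, q₋₂=1):
  k=0: a=12, p=12, q=1
  k=1: a=1, p=13, q=1
  k=2: a=11, p=155, q=12
  k=3: a=15, p=2338, q=181
  k=4: a=1, p=2493, q=193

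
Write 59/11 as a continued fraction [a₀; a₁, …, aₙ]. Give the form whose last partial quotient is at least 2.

59 = 5×11 + 4
11 = 2×4 + 3
4 = 1×3 + 1
3 = 3×1 + 0  (stop)
So 59/11 = [5; 2, 1, 3].

[5; 2, 1, 3]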